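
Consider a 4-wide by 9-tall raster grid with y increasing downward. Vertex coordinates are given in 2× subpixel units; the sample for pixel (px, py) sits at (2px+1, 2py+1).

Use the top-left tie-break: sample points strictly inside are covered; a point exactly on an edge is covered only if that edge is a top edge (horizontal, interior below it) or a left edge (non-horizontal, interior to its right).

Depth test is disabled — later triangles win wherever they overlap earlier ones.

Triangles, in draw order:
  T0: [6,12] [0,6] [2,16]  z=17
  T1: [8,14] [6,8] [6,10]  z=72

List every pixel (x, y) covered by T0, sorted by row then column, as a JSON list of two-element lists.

T0:
  2·area = 48  (B↔C swapped to make it positive)
  edge (6, 12)→(2, 16): d=(-4,4) right/bottom  bias=-1
  edge (2, 16)→(0, 6): d=(-2,-10) top-left  bias=+0
  edge (0, 6)→(6, 12): d=(6,6) right/bottom  bias=-1
    (0,3)@(1, 7): e=[40,8,0] → ·  [on edge]
    (0,4)@(1, 9): e=[32,4,12] → #
    (1,4)@(3, 9): e=[24,24,0] → ·  [on edge]
    (0,5)@(1, 11): e=[24,0,24] → #  [on edge]
    (1,5)@(3, 11): e=[16,20,12] → #
    (2,5)@(5, 11): e=[8,40,0] → ·  [on edge]
    (3,5)@(7, 11): e=[0,60,-12] → ·  [on edge]
    (0,6)@(1, 13): e=[16,-4,36] → ·
    (1,6)@(3, 13): e=[8,16,24] → #
    (2,6)@(5, 13): e=[0,36,12] → ·  [on edge]
    (3,6)@(7, 13): e=[-8,56,0] → ·  [on edge]
    (1,7)@(3, 15): e=[0,12,36] → ·  [on edge]
    (0,8)@(1, 17): e=[0,-12,60] → ·  [on edge]
  covered (4 px):
    · · · ·
    · · · ·
    · · · ·
    · · · ·
    # · · ·
    # # · ·
    · # · ·
    · · · ·
    · · · ·
T1:
  2·area = 4  (B↔C swapped to make it positive)
  edge (8, 14)→(6, 10): d=(-2,-4) top-left  bias=+0
  edge (6, 10)→(6, 8): d=(0,-2) top-left  bias=+0
  edge (6, 8)→(8, 14): d=(2,6) right/bottom  bias=-1
    (2,2)@(5, 5): e=[6,-2,0] → ·  [on edge]
    (3,5)@(7, 11): e=[2,2,0] → ·  [on edge]
  covered (0 px):
    · · · ·
    · · · ·
    · · · ·
    · · · ·
    · · · ·
    · · · ·
    · · · ·
    · · · ·
    · · · ·

Result: [[0,4],[0,5],[1,5],[1,6]]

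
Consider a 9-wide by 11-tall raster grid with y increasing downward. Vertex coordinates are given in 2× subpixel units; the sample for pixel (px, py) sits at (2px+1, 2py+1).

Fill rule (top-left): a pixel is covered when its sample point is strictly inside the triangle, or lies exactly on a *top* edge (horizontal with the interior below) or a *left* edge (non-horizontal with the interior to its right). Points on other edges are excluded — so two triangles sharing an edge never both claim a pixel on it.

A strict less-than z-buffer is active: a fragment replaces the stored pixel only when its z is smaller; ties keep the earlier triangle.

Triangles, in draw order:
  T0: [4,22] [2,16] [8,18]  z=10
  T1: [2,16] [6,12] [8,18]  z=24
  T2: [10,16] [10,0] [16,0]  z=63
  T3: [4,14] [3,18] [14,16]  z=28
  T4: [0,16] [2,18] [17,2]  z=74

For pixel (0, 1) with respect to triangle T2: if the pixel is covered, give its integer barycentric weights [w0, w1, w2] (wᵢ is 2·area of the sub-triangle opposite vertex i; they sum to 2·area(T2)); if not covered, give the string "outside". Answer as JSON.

T0:
  2·area = 32
  edge (4, 22)→(2, 16): d=(-2,-6) top-left  bias=+0
  edge (2, 16)→(8, 18): d=(6,2) right/bottom  bias=-1
  edge (8, 18)→(4, 22): d=(-4,4) right/bottom  bias=-1
    (8,4)@(17, 9): e=[104,-72,0] → ·  [on edge]
    (7,5)@(15, 11): e=[88,-56,0] → ·  [on edge]
    (0,6)@(1, 13): e=[0,-16,48] → ·  [on edge]
    (6,6)@(13, 13): e=[72,-40,0] → ·  [on edge]
    (5,7)@(11, 15): e=[56,-24,0] → ·  [on edge]
    (1,8)@(3, 17): e=[4,4,24] → █
    (2,8)@(5, 17): e=[16,0,16] → ·  [on edge]
    (4,8)@(9, 17): e=[40,-8,0] → ·  [on edge]
    (1,9)@(3, 19): e=[0,16,16] → █  [on edge]
    (2,9)@(5, 19): e=[12,12,8] → █
    (3,9)@(7, 19): e=[24,8,0] → ·  [on edge]
    (5,9)@(11, 19): e=[48,0,-16] → ·  [on edge]
    (2,10)@(5, 21): e=[8,24,0] → ·  [on edge]
    (8,10)@(17, 21): e=[80,0,-48] → ·  [on edge]
  covered (3 px):
    · · · · · · · · ·
    · · · · · · · · ·
    · · · · · · · · ·
    · · · · · · · · ·
    · · · · · · · · ·
    · · · · · · · · ·
    · · · · · · · · ·
    · · · · · · · · ·
    · █ · · · · · · ·
    · █ █ · · · · · ·
    · · · · · · · · ·
T1:
  2·area = 32
  edge (2, 16)→(6, 12): d=(4,-4) top-left  bias=+0
  edge (6, 12)→(8, 18): d=(2,6) right/bottom  bias=-1
  edge (8, 18)→(2, 16): d=(-6,-2) top-left  bias=+0
    (8,0)@(17, 1): e=[0,-88,120] → ·  [on edge]
    (1,1)@(3, 3): e=[-48,0,80] → ·  [on edge]
    (7,1)@(15, 3): e=[0,-72,104] → ·  [on edge]
    (6,2)@(13, 5): e=[0,-56,88] → ·  [on edge]
    (5,3)@(11, 7): e=[0,-40,72] → ·  [on edge]
    (2,4)@(5, 9): e=[-16,0,48] → ·  [on edge]
    (4,4)@(9, 9): e=[0,-24,56] → ·  [on edge]
    (3,5)@(7, 11): e=[0,-8,40] → ·  [on edge]
    (2,6)@(5, 13): e=[0,8,24] → █  [on edge]
    (3,6)@(7, 13): e=[8,-4,28] → ·
    (1,7)@(3, 15): e=[0,24,8] → █  [on edge]
    (3,7)@(7, 15): e=[16,0,16] → ·  [on edge]
    (0,8)@(1, 17): e=[0,40,-8] → ·  [on edge]
    (2,8)@(5, 17): e=[16,16,0] → █  [on edge]
    (5,9)@(11, 19): e=[48,-16,0] → ·  [on edge]
    (4,10)@(9, 21): e=[48,0,-16] → ·  [on edge]
    (8,10)@(17, 21): e=[80,-48,0] → ·  [on edge]
  covered (5 px):
    · · · · · · · · ·
    · · · · · · · · ·
    · · · · · · · · ·
    · · · · · · · · ·
    · · · · · · · · ·
    · · · · · · · · ·
    · · █ · · · · · ·
    · █ █ · · · · · ·
    · · █ █ · · · · ·
    · · · · · · · · ·
    · · · · · · · · ·
T2:
  2·area = 96
  edge (10, 16)→(10, 0): d=(0,-16) top-left  bias=+0
  edge (10, 0)→(16, 0): d=(6,0) top-left  bias=+0
  edge (16, 0)→(10, 16): d=(-6,16) right/bottom  bias=-1
    (5,0)@(11, 1): e=[16,6,74] → █
    (6,0)@(13, 1): e=[48,6,42] → █
    (7,0)@(15, 1): e=[80,6,10] → █
    (8,0)@(17, 1): e=[112,6,-22] → ·
    (5,1)@(11, 3): e=[16,18,62] → █
    (7,1)@(15, 3): e=[80,18,-2] → ·
    (5,2)@(11, 5): e=[16,30,50] → █
    (7,2)@(15, 5): e=[80,30,-14] → ·
    (5,3)@(11, 7): e=[16,42,38] → █
    (7,3)@(15, 7): e=[80,42,-26] → ·
    (5,4)@(11, 9): e=[16,54,26] → █
    (6,4)@(13, 9): e=[48,54,-6] → ·
  covered (12 px):
    · · · · · █ █ █ ·
    · · · · · █ █ · ·
    · · · · · █ █ · ·
    · · · · · █ █ · ·
    · · · · · █ · · ·
    · · · · · █ · · ·
    · · · · · █ · · ·
    · · · · · · · · ·
    · · · · · · · · ·
    · · · · · · · · ·
    · · · · · · · · ·
T3:
  2·area = 42  (B↔C swapped to make it positive)
  edge (4, 14)→(14, 16): d=(10,2) right/bottom  bias=-1
  edge (14, 16)→(3, 18): d=(-11,2) right/bottom  bias=-1
  edge (3, 18)→(4, 14): d=(1,-4) top-left  bias=+0
    (2,7)@(5, 15): e=[8,29,5] → █
    (3,7)@(7, 15): e=[4,25,13] → █
    (4,7)@(9, 15): e=[0,21,21] → ·  [on edge]
    (2,8)@(5, 17): e=[28,7,7] → █
    (4,8)@(9, 17): e=[20,-1,23] → ·
    (2,9)@(5, 19): e=[48,-15,9] → ·
    (3,9)@(7, 19): e=[44,-19,17] → ·
  covered (4 px):
    · · · · · · · · ·
    · · · · · · · · ·
    · · · · · · · · ·
    · · · · · · · · ·
    · · · · · · · · ·
    · · · · · · · · ·
    · · · · · · · · ·
    · · █ █ · · · · ·
    · · █ █ · · · · ·
    · · · · · · · · ·
    · · · · · · · · ·
T4:
  2·area = 62  (B↔C swapped to make it positive)
  edge (0, 16)→(17, 2): d=(17,-14) top-left  bias=+0
  edge (17, 2)→(2, 18): d=(-15,16) right/bottom  bias=-1
  edge (2, 18)→(0, 16): d=(-2,-2) top-left  bias=+0
    (5,3)@(11, 7): e=[1,21,40] → █
    (6,3)@(13, 7): e=[29,-11,44] → ·
    (4,4)@(9, 9): e=[7,23,32] → █
    (5,4)@(11, 9): e=[35,-9,36] → ·
    (3,5)@(7, 11): e=[13,25,24] → █
    (4,5)@(9, 11): e=[41,-7,28] → ·
    (2,6)@(5, 13): e=[19,27,16] → █
    (3,6)@(7, 13): e=[47,-5,20] → ·
    (1,7)@(3, 15): e=[25,29,8] → █
    (2,7)@(5, 15): e=[53,-3,12] → ·
    (0,8)@(1, 17): e=[31,31,0] → █  [on edge]
    (1,8)@(3, 17): e=[59,-1,4] → ·
    (1,9)@(3, 19): e=[93,-31,0] → ·  [on edge]
    (2,10)@(5, 21): e=[155,-93,0] → ·  [on edge]
  covered (6 px):
    · · · · · · · · ·
    · · · · · · · · ·
    · · · · · · · · ·
    · · · · · █ · · ·
    · · · · █ · · · ·
    · · · █ · · · · ·
    · · █ · · · · · ·
    · █ · · · · · · ·
    █ · · · · · · · ·
    · · · · · · · · ·
    · · · · · · · · ·

Answer: "outside"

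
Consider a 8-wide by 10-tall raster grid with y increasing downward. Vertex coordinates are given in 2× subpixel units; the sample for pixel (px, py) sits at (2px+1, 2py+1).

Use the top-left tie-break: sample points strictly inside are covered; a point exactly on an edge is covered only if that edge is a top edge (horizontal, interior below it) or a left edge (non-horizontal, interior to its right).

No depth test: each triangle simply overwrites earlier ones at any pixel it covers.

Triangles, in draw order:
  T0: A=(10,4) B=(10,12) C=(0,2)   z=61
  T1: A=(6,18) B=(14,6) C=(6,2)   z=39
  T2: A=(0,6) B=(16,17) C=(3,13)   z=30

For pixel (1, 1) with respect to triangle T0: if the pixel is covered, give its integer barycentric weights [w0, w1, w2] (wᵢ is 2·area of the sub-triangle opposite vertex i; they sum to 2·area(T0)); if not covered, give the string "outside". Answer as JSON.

T0:
  2·area = 80
  edge (10, 4)→(10, 12): d=(0,8) right/bottom  bias=-1
  edge (10, 12)→(0, 2): d=(-10,-10) top-left  bias=+0
  edge (0, 2)→(10, 4): d=(10,2) right/bottom  bias=-1
    (0,1)@(1, 3): e=[72,0,8] → #  [on edge]
    (1,1)@(3, 3): e=[56,20,4] → #
    (2,1)@(5, 3): e=[40,40,0] → ·  [on edge]
    (0,2)@(1, 5): e=[72,-20,28] → ·
    (1,2)@(3, 5): e=[56,0,24] → #  [on edge]
    (2,2)@(5, 5): e=[40,20,20] → #
    (3,2)@(7, 5): e=[24,40,16] → #
    (4,2)@(9, 5): e=[8,60,12] → #
    (5,2)@(11, 5): e=[-8,80,8] → ·
    (7,2)@(15, 5): e=[-40,120,0] → ·  [on edge]
    (1,3)@(3, 7): e=[56,-20,44] → ·
    (2,3)@(5, 7): e=[40,0,40] → #  [on edge]
    (3,4)@(7, 9): e=[24,0,56] → #  [on edge]
    (4,5)@(9, 11): e=[8,0,72] → #  [on edge]
    (5,6)@(11, 13): e=[-8,0,88] → ·  [on edge]
    (6,7)@(13, 15): e=[-24,0,104] → ·  [on edge]
    (7,8)@(15, 17): e=[-40,0,120] → ·  [on edge]
  covered (12 px):
    · · · · · · · ·
    # # · · · · · ·
    · # # # # · · ·
    · · # # # · · ·
    · · · # # · · ·
    · · · · # · · ·
    · · · · · · · ·
    · · · · · · · ·
    · · · · · · · ·
    · · · · · · · ·
T1:
  2·area = 128  (B↔C swapped to make it positive)
  edge (6, 18)→(6, 2): d=(0,-16) top-left  bias=+0
  edge (6, 2)→(14, 6): d=(8,4) right/bottom  bias=-1
  edge (14, 6)→(6, 18): d=(-8,12) right/bottom  bias=-1
    (3,1)@(7, 3): e=[16,4,108] → #
    (4,1)@(9, 3): e=[48,-4,84] → ·
    (3,2)@(7, 5): e=[16,20,92] → #
    (4,2)@(9, 5): e=[48,12,68] → #
    (5,2)@(11, 5): e=[80,4,44] → #
    (6,2)@(13, 5): e=[112,-4,20] → ·
    (3,3)@(7, 7): e=[16,36,76] → #
    (6,3)@(13, 7): e=[112,12,4] → #
    (7,3)@(15, 7): e=[144,4,-20] → ·
    (3,4)@(7, 9): e=[16,52,60] → #
    (6,4)@(13, 9): e=[112,28,-12] → ·
    (3,5)@(7, 11): e=[16,68,44] → #
  covered (16 px):
    · · · · · · · ·
    · · · # · · · ·
    · · · # # # · ·
    · · · # # # # ·
    · · · # # # · ·
    · · · # # · · ·
    · · · # # · · ·
    · · · # · · · ·
    · · · · · · · ·
    · · · · · · · ·
T2:
  2·area = 79
  edge (0, 6)→(16, 17): d=(16,11) right/bottom  bias=-1
  edge (16, 17)→(3, 13): d=(-13,-4) top-left  bias=+0
  edge (3, 13)→(0, 6): d=(-3,-7) top-left  bias=+0
    (0,3)@(1, 7): e=[5,70,4] → #
    (1,3)@(3, 7): e=[-17,78,18] → ·
    (0,4)@(1, 9): e=[37,44,-2] → ·
    (1,4)@(3, 9): e=[15,52,12] → #
    (2,4)@(5, 9): e=[-7,60,26] → ·
    (1,5)@(3, 11): e=[47,26,6] → #
    (2,5)@(5, 11): e=[25,34,20] → #
    (3,5)@(7, 11): e=[3,42,34] → #
    (4,5)@(9, 11): e=[-19,50,48] → ·
    (1,6)@(3, 13): e=[79,0,0] → #  [on edge]
    (4,6)@(9, 13): e=[13,24,42] → #
    (5,6)@(11, 13): e=[-9,32,56] → ·
  covered (11 px):
    · · · · · · · ·
    · · · · · · · ·
    · · · · · · · ·
    # · · · · · · ·
    · # · · · · · ·
    · # # # · · · ·
    · # # # # · · ·
    · · · · · # # ·
    · · · · · · · ·
    · · · · · · · ·

Final: [20,4,56]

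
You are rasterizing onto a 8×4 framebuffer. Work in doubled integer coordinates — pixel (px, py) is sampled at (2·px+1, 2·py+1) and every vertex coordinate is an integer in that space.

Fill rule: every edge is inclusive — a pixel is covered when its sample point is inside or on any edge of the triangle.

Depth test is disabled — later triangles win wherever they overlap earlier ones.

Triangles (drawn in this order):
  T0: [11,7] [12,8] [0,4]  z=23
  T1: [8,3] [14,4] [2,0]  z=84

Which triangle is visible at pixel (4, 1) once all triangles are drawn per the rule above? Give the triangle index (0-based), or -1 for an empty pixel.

T0:
  2·area = 8
  edge (11, 7)→(12, 8): d=(1,1) inclusive
  edge (12, 8)→(0, 4): d=(-12,-4) inclusive
  edge (0, 4)→(11, 7): d=(11,3) inclusive
    (2,0)@(5, 1): e=[0,56,-48] → ·  [on edge]
    (3,1)@(7, 3): e=[0,40,-32] → ·  [on edge]
    (1,2)@(3, 5): e=[6,0,2] → #  [on edge]
    (2,2)@(5, 5): e=[4,8,-4] → ·
    (4,2)@(9, 5): e=[0,24,-16] → ·  [on edge]
    (1,3)@(3, 7): e=[8,-24,24] → ·
    (4,3)@(9, 7): e=[2,0,6] → #  [on edge]
    (5,3)@(11, 7): e=[0,8,0] → #  [on edge]
    (6,3)@(13, 7): e=[-2,16,-6] → ·
  covered (3 px):
    · · · · · · · ·
    · · · · · · · ·
    · # · · · · · ·
    · · · · # # · ·
T1:
  2·area = 12  (B↔C swapped to make it positive)
  edge (8, 3)→(2, 0): d=(-6,-3) inclusive
  edge (2, 0)→(14, 4): d=(12,4) inclusive
  edge (14, 4)→(8, 3): d=(-6,-1) inclusive
    (2,0)@(5, 1): e=[3,0,9] → #  [on edge]
    (3,0)@(7, 1): e=[9,-8,11] → ·
    (2,1)@(5, 3): e=[-9,24,-3] → ·
    (4,1)@(9, 3): e=[3,8,1] → #
    (5,1)@(11, 3): e=[9,0,3] → #  [on edge]
    (6,1)@(13, 3): e=[15,-8,5] → ·
    (4,2)@(9, 5): e=[-9,32,-11] → ·
    (5,2)@(11, 5): e=[-3,24,-9] → ·
  covered (3 px):
    · · # · · · · ·
    · · · · # # · ·
    · · · · · · · ·
    · · · · · · · ·

Z-buffer (winner per pixel, '.' = empty):
  . . 1 . . . . .
  . . . . 1 1 . .
  . 0 . . . . . .
  . . . . 0 0 . .

Answer: 1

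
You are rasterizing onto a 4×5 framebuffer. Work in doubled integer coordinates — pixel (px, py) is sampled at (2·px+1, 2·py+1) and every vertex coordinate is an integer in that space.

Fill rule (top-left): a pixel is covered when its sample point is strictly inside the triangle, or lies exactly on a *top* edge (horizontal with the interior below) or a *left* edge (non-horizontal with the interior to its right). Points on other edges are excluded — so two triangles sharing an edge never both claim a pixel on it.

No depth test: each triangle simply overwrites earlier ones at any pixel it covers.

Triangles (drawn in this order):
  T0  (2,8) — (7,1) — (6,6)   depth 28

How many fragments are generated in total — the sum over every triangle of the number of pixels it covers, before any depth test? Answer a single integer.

T0:
  2·area = 18
  edge (2, 8)→(7, 1): d=(5,-7) top-left  bias=+0
  edge (7, 1)→(6, 6): d=(-1,5) right/bottom  bias=-1
  edge (6, 6)→(2, 8): d=(-4,2) right/bottom  bias=-1
    (3,0)@(7, 1): e=[0,0,18] → ·  [on edge]
    (2,2)@(5, 5): e=[6,6,6] → #
    (3,2)@(7, 5): e=[20,-4,2] → ·
    (1,3)@(3, 7): e=[2,14,2] → #
    (2,3)@(5, 7): e=[16,4,-2] → ·
    (1,4)@(3, 9): e=[12,12,-6] → ·
  covered (2 px):
    · · · ·
    · · · ·
    · · # ·
    · # · ·
    · · · ·

Answer: 2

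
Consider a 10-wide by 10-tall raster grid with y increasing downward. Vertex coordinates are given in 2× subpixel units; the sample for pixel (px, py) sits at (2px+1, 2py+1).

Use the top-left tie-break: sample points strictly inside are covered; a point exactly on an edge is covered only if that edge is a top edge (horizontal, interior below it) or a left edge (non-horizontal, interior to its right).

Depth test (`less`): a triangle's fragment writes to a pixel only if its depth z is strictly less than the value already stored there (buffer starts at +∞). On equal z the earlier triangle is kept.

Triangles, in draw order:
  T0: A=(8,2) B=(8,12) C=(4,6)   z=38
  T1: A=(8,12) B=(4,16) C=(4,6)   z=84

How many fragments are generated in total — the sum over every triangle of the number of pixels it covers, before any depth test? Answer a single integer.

T0:
  2·area = 40
  edge (8, 2)→(8, 12): d=(0,10) right/bottom  bias=-1
  edge (8, 12)→(4, 6): d=(-4,-6) top-left  bias=+0
  edge (4, 6)→(8, 2): d=(4,-4) top-left  bias=+0
    (4,0)@(9, 1): e=[-10,50,0] → ·  [on edge]
    (3,1)@(7, 3): e=[10,30,0] → #  [on edge]
    (4,1)@(9, 3): e=[-10,42,8] → ·
    (2,2)@(5, 5): e=[30,10,0] → #  [on edge]
    (4,2)@(9, 5): e=[-10,34,16] → ·
    (1,3)@(3, 7): e=[50,-10,0] → ·  [on edge]
    (2,3)@(5, 7): e=[30,2,8] → #
    (4,3)@(9, 7): e=[-10,26,24] → ·
    (0,4)@(1, 9): e=[70,-30,0] → ·  [on edge]
    (2,4)@(5, 9): e=[30,-6,16] → ·
    (3,4)@(7, 9): e=[10,6,24] → #
    (4,4)@(9, 9): e=[-10,18,32] → ·
  covered (6 px):
    · · · · · · · · · ·
    · · · # · · · · · ·
    · · # # · · · · · ·
    · · # # · · · · · ·
    · · · # · · · · · ·
    · · · · · · · · · ·
    · · · · · · · · · ·
    · · · · · · · · · ·
    · · · · · · · · · ·
    · · · · · · · · · ·
T1:
  2·area = 40
  edge (8, 12)→(4, 16): d=(-4,4) right/bottom  bias=-1
  edge (4, 16)→(4, 6): d=(0,-10) top-left  bias=+0
  edge (4, 6)→(8, 12): d=(4,6) right/bottom  bias=-1
    (9,0)@(19, 1): e=[0,150,-110] → ·  [on edge]
    (8,1)@(17, 3): e=[0,130,-90] → ·  [on edge]
    (7,2)@(15, 5): e=[0,110,-70] → ·  [on edge]
    (6,3)@(13, 7): e=[0,90,-50] → ·  [on edge]
    (2,4)@(5, 9): e=[24,10,6] → #
    (3,4)@(7, 9): e=[16,30,-6] → ·
    (5,4)@(11, 9): e=[0,70,-30] → ·  [on edge]
    (2,5)@(5, 11): e=[16,10,14] → #
    (3,5)@(7, 11): e=[8,30,2] → #
    (4,5)@(9, 11): e=[0,50,-10] → ·  [on edge]
    (2,6)@(5, 13): e=[8,10,22] → #
    (3,6)@(7, 13): e=[0,30,10] → ·  [on edge]
    (2,7)@(5, 15): e=[0,10,30] → ·  [on edge]
    (1,8)@(3, 17): e=[0,-10,50] → ·  [on edge]
    (0,9)@(1, 19): e=[0,-30,70] → ·  [on edge]
  covered (4 px):
    · · · · · · · · · ·
    · · · · · · · · · ·
    · · · · · · · · · ·
    · · · · · · · · · ·
    · · # · · · · · · ·
    · · # # · · · · · ·
    · · # · · · · · · ·
    · · · · · · · · · ·
    · · · · · · · · · ·
    · · · · · · · · · ·

Answer: 10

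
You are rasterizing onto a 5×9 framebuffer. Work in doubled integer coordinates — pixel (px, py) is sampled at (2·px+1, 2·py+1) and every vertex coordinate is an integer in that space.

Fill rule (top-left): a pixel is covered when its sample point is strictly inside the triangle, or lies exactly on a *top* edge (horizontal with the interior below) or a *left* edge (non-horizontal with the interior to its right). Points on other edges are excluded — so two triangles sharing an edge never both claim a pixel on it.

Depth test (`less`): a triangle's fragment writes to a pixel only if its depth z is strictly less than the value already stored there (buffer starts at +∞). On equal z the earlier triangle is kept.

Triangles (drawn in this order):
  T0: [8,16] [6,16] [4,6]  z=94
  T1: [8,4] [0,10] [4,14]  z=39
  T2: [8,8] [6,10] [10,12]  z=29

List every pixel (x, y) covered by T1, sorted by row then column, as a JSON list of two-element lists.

T0:
  2·area = 20
  edge (8, 16)→(6, 16): d=(-2,0) right/bottom  bias=-1
  edge (6, 16)→(4, 6): d=(-2,-10) top-left  bias=+0
  edge (4, 6)→(8, 16): d=(4,10) right/bottom  bias=-1
    (1,0)@(3, 1): e=[30,0,-10] → ·  [on edge]
    (2,4)@(5, 9): e=[14,4,2] → █
    (3,4)@(7, 9): e=[14,24,-18] → ·
    (2,5)@(5, 11): e=[10,0,10] → █  [on edge]
    (3,5)@(7, 11): e=[10,20,-10] → ·
    (2,6)@(5, 13): e=[6,-4,18] → ·
    (3,7)@(7, 15): e=[2,12,6] → █
    (4,7)@(9, 15): e=[2,32,-14] → ·
    (3,8)@(7, 17): e=[-2,8,14] → ·
  covered (3 px):
    · · · · ·
    · · · · ·
    · · · · ·
    · · · · ·
    · · █ · ·
    · · █ · ·
    · · · · ·
    · · · █ ·
    · · · · ·
T1:
  2·area = 56  (B↔C swapped to make it positive)
  edge (8, 4)→(4, 14): d=(-4,10) right/bottom  bias=-1
  edge (4, 14)→(0, 10): d=(-4,-4) top-left  bias=+0
  edge (0, 10)→(8, 4): d=(8,-6) top-left  bias=+0
    (3,2)@(7, 5): e=[6,48,2] → █
    (4,2)@(9, 5): e=[-14,56,14] → ·
    (2,3)@(5, 7): e=[18,32,6] → █
    (3,3)@(7, 7): e=[-2,40,18] → ·
    (1,4)@(3, 9): e=[30,16,10] → █
    (3,4)@(7, 9): e=[-10,32,34] → ·
    (0,5)@(1, 11): e=[42,0,14] → █  [on edge]
    (3,5)@(7, 11): e=[-18,24,50] → ·
    (0,6)@(1, 13): e=[34,-8,30] → ·
    (1,6)@(3, 13): e=[14,0,42] → █  [on edge]
    (2,6)@(5, 13): e=[-6,8,54] → ·
    (1,7)@(3, 15): e=[6,-8,58] → ·
    (2,7)@(5, 15): e=[-14,0,70] → ·  [on edge]
    (3,8)@(7, 17): e=[-42,0,98] → ·  [on edge]
  covered (8 px):
    · · · · ·
    · · · · ·
    · · · █ ·
    · · █ · ·
    · █ █ · ·
    █ █ █ · ·
    · █ · · ·
    · · · · ·
    · · · · ·
T2:
  2·area = 12  (B↔C swapped to make it positive)
  edge (8, 8)→(10, 12): d=(2,4) right/bottom  bias=-1
  edge (10, 12)→(6, 10): d=(-4,-2) top-left  bias=+0
  edge (6, 10)→(8, 8): d=(2,-2) top-left  bias=+0
    (4,3)@(9, 7): e=[-6,18,0] → ·  [on edge]
    (3,4)@(7, 9): e=[6,6,0] → █  [on edge]
    (4,4)@(9, 9): e=[-2,10,4] → ·
    (2,5)@(5, 11): e=[18,-6,0] → ·  [on edge]
    (3,5)@(7, 11): e=[10,-2,4] → ·
    (4,5)@(9, 11): e=[2,2,8] → █
    (1,6)@(3, 13): e=[30,-18,0] → ·  [on edge]
    (4,6)@(9, 13): e=[6,-6,12] → ·
    (0,7)@(1, 15): e=[42,-30,0] → ·  [on edge]
  covered (2 px):
    · · · · ·
    · · · · ·
    · · · · ·
    · · · · ·
    · · · █ ·
    · · · · █
    · · · · ·
    · · · · ·
    · · · · ·

Answer: [[3,2],[2,3],[1,4],[2,4],[0,5],[1,5],[2,5],[1,6]]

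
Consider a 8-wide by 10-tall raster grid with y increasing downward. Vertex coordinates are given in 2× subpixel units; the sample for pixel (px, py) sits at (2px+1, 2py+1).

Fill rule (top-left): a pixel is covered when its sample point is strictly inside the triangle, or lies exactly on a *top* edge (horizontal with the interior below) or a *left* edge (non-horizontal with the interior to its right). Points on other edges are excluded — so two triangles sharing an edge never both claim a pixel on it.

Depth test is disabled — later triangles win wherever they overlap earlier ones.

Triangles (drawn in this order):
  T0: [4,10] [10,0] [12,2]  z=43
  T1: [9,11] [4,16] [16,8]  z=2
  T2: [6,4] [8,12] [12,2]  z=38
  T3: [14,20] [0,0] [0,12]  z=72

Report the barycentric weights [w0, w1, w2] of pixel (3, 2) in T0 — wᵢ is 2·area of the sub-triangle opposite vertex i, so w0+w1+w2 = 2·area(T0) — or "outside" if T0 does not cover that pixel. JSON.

T0:
  2·area = 32
  edge (4, 10)→(10, 0): d=(6,-10) top-left  bias=+0
  edge (10, 0)→(12, 2): d=(2,2) right/bottom  bias=-1
  edge (12, 2)→(4, 10): d=(-8,8) right/bottom  bias=-1
    (5,0)@(11, 1): e=[16,0,16] → ·  [on edge]
    (6,0)@(13, 1): e=[36,-4,0] → ·  [on edge]
    (4,1)@(9, 3): e=[8,8,16] → #
    (5,1)@(11, 3): e=[28,4,0] → ·  [on edge]
    (6,1)@(13, 3): e=[48,0,-16] → ·  [on edge]
    (3,2)@(7, 5): e=[0,16,16] → #  [on edge]
    (4,2)@(9, 5): e=[20,12,0] → ·  [on edge]
    (7,2)@(15, 5): e=[80,0,-48] → ·  [on edge]
    (3,3)@(7, 7): e=[12,20,0] → ·  [on edge]
    (2,4)@(5, 9): e=[4,28,0] → ·  [on edge]
    (1,5)@(3, 11): e=[-4,36,0] → ·  [on edge]
    (0,6)@(1, 13): e=[-12,44,0] → ·  [on edge]
    (0,7)@(1, 15): e=[0,48,-16] → ·  [on edge]
  covered (2 px):
    · · · · · · · ·
    · · · · # · · ·
    · · · # · · · ·
    · · · · · · · ·
    · · · · · · · ·
    · · · · · · · ·
    · · · · · · · ·
    · · · · · · · ·
    · · · · · · · ·
    · · · · · · · ·
T1:
  2·area = 20  (B↔C swapped to make it positive)
  edge (9, 11)→(16, 8): d=(7,-3) top-left  bias=+0
  edge (16, 8)→(4, 16): d=(-12,8) right/bottom  bias=-1
  edge (4, 16)→(9, 11): d=(5,-5) top-left  bias=+0
    (7,2)@(15, 5): e=[-24,44,0] → ·  [on edge]
    (6,3)@(13, 7): e=[-16,36,0] → ·  [on edge]
    (5,4)@(11, 9): e=[-8,28,0] → ·  [on edge]
    (4,5)@(9, 11): e=[0,20,0] → #  [on edge]
    (5,5)@(11, 11): e=[6,4,10] → #
    (6,5)@(13, 11): e=[12,-12,20] → ·
    (3,6)@(7, 13): e=[8,12,0] → #  [on edge]
    (4,6)@(9, 13): e=[14,-4,10] → ·
    (5,6)@(11, 13): e=[20,-20,20] → ·
    (2,7)@(5, 15): e=[16,4,0] → #  [on edge]
    (3,7)@(7, 15): e=[22,-12,10] → ·
    (1,8)@(3, 17): e=[24,-4,0] → ·  [on edge]
    (0,9)@(1, 19): e=[32,-12,0] → ·  [on edge]
  covered (4 px):
    · · · · · · · ·
    · · · · · · · ·
    · · · · · · · ·
    · · · · · · · ·
    · · · · · · · ·
    · · · · # # · ·
    · · · # · · · ·
    · · # · · · · ·
    · · · · · · · ·
    · · · · · · · ·
T2:
  2·area = 52  (B↔C swapped to make it positive)
  edge (6, 4)→(12, 2): d=(6,-2) top-left  bias=+0
  edge (12, 2)→(8, 12): d=(-4,10) right/bottom  bias=-1
  edge (8, 12)→(6, 4): d=(-2,-8) top-left  bias=+0
    (7,0)@(15, 1): e=[0,-26,78] → ·  [on edge]
    (4,1)@(9, 3): e=[0,26,26] → #  [on edge]
    (5,1)@(11, 3): e=[4,6,42] → #
    (6,1)@(13, 3): e=[8,-14,58] → ·
    (1,2)@(3, 5): e=[0,78,-26] → ·  [on edge]
    (3,2)@(7, 5): e=[8,38,6] → #
    (5,2)@(11, 5): e=[16,-2,38] → ·
    (3,3)@(7, 7): e=[20,30,2] → #
    (5,3)@(11, 7): e=[28,-10,34] → ·
    (3,4)@(7, 9): e=[32,22,-2] → ·
    (4,4)@(9, 9): e=[36,2,14] → #
    (5,4)@(11, 9): e=[40,-18,30] → ·
  covered (7 px):
    · · · · · · · ·
    · · · · # # · ·
    · · · # # · · ·
    · · · # # · · ·
    · · · · # · · ·
    · · · · · · · ·
    · · · · · · · ·
    · · · · · · · ·
    · · · · · · · ·
    · · · · · · · ·
T3:
  2·area = 168  (B↔C swapped to make it positive)
  edge (14, 20)→(0, 12): d=(-14,-8) top-left  bias=+0
  edge (0, 12)→(0, 0): d=(0,-12) top-left  bias=+0
  edge (0, 0)→(14, 20): d=(14,20) right/bottom  bias=-1
    (0,1)@(1, 3): e=[134,12,22] → #
    (1,1)@(3, 3): e=[150,36,-18] → ·
    (0,2)@(1, 5): e=[106,12,50] → #
    (1,2)@(3, 5): e=[122,36,10] → #
    (2,2)@(5, 5): e=[138,60,-30] → ·
    (0,3)@(1, 7): e=[78,12,78] → #
    (2,3)@(5, 7): e=[110,60,-2] → ·
    (0,4)@(1, 9): e=[50,12,106] → #
    (2,4)@(5, 9): e=[82,60,26] → #
    (3,4)@(7, 9): e=[98,84,-14] → ·
    (0,5)@(1, 11): e=[22,12,134] → #
    (3,5)@(7, 11): e=[70,84,14] → #
  covered (21 px):
    · · · · · · · ·
    # · · · · · · ·
    # # · · · · · ·
    # # · · · · · ·
    # # # · · · · ·
    # # # # · · · ·
    · # # # # · · ·
    · · · # # · · ·
    · · · · # # · ·
    · · · · · · # ·

Final: [16,16,0]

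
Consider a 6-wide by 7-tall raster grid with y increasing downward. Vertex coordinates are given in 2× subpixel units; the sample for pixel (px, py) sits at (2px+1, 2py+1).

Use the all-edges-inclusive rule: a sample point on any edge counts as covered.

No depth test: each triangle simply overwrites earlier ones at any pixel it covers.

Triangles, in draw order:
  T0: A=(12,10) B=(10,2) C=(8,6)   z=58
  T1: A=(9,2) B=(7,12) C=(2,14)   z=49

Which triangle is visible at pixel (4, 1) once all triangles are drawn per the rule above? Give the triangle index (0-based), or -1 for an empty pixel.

T0:
  2·area = 24  (B↔C swapped to make it positive)
  edge (12, 10)→(8, 6): d=(-4,-4) inclusive
  edge (8, 6)→(10, 2): d=(2,-4) inclusive
  edge (10, 2)→(12, 10): d=(2,8) inclusive
    (1,0)@(3, 1): e=[0,-30,54] → ·  [on edge]
    (2,1)@(5, 3): e=[0,-18,42] → ·  [on edge]
    (3,2)@(7, 5): e=[0,-6,30] → ·  [on edge]
    (4,2)@(9, 5): e=[8,2,14] → █
    (5,2)@(11, 5): e=[16,10,-2] → ·
    (4,3)@(9, 7): e=[0,6,18] → █  [on edge]
    (5,3)@(11, 7): e=[8,14,2] → █
    (4,4)@(9, 9): e=[-8,10,22] → ·
    (5,4)@(11, 9): e=[0,18,6] → █  [on edge]
    (5,5)@(11, 11): e=[-8,22,10] → ·
  covered (4 px):
    · · · · · ·
    · · · · · ·
    · · · · █ ·
    · · · · █ █
    · · · · · █
    · · · · · ·
    · · · · · ·
T1:
  2·area = 46
  edge (9, 2)→(7, 12): d=(-2,10) inclusive
  edge (7, 12)→(2, 14): d=(-5,2) inclusive
  edge (2, 14)→(9, 2): d=(7,-12) inclusive
    (3,3)@(7, 7): e=[10,25,11] → █
    (4,3)@(9, 7): e=[-10,21,35] → ·
    (2,4)@(5, 9): e=[26,19,1] → █
    (4,4)@(9, 9): e=[-14,11,49] → ·
    (2,5)@(5, 11): e=[22,9,15] → █
    (4,5)@(9, 11): e=[-18,1,63] → ·
    (1,6)@(3, 13): e=[38,3,5] → █
    (2,6)@(5, 13): e=[18,-1,29] → ·
    (3,6)@(7, 13): e=[-2,-5,53] → ·
  covered (6 px):
    · · · · · ·
    · · · · · ·
    · · · · · ·
    · · · █ · ·
    · · █ █ · ·
    · · █ █ · ·
    · █ · · · ·

Z-buffer (winner per pixel, '.' = empty):
  . . . . . .
  . . . . . .
  . . . . 0 .
  . . . 1 0 0
  . . 1 1 . 0
  . . 1 1 . .
  . 1 . . . .

Answer: -1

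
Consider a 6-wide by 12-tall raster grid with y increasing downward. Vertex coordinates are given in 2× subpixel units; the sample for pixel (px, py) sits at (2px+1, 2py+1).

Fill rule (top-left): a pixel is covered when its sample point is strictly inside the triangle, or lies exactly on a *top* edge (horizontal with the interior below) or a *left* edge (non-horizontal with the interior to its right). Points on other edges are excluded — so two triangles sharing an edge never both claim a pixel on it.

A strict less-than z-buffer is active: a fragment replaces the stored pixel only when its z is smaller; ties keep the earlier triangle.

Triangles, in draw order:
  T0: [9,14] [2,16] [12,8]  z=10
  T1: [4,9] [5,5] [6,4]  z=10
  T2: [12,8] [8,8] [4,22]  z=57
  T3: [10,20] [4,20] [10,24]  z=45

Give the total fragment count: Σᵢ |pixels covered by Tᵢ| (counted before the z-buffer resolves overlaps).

T0:
  2·area = 36
  edge (9, 14)→(2, 16): d=(-7,2) right/bottom  bias=-1
  edge (2, 16)→(12, 8): d=(10,-8) top-left  bias=+0
  edge (12, 8)→(9, 14): d=(-3,6) right/bottom  bias=-1
    (5,4)@(11, 9): e=[31,2,3] → █
    (4,5)@(9, 11): e=[21,6,9] → █
    (5,5)@(11, 11): e=[17,22,-3] → ·
    (3,6)@(7, 13): e=[11,10,15] → █
    (5,6)@(11, 13): e=[3,42,-9] → ·
    (2,7)@(5, 15): e=[1,14,21] → █
    (3,7)@(7, 15): e=[-3,30,9] → ·
    (4,7)@(9, 15): e=[-7,46,-3] → ·
    (2,8)@(5, 17): e=[-13,34,15] → ·
  covered (5 px):
    · · · · · ·
    · · · · · ·
    · · · · · ·
    · · · · · ·
    · · · · · █
    · · · · █ ·
    · · · █ █ ·
    · · █ · · ·
    · · · · · ·
    · · · · · ·
    · · · · · ·
    · · · · · ·
T1:
  2·area = 3
  edge (4, 9)→(5, 5): d=(1,-4) top-left  bias=+0
  edge (5, 5)→(6, 4): d=(1,-1) top-left  bias=+0
  edge (6, 4)→(4, 9): d=(-2,5) right/bottom  bias=-1
    (4,0)@(9, 1): e=[12,0,-9] → ·  [on edge]
    (3,1)@(7, 3): e=[6,0,-3] → ·  [on edge]
    (2,2)@(5, 5): e=[0,0,3] → █  [on edge]
    (3,2)@(7, 5): e=[8,2,-7] → ·
    (1,3)@(3, 7): e=[-6,0,9] → ·  [on edge]
    (2,3)@(5, 7): e=[2,2,-1] → ·
    (0,4)@(1, 9): e=[-12,0,15] → ·  [on edge]
    (1,6)@(3, 13): e=[0,6,-3] → ·  [on edge]
    (0,10)@(1, 21): e=[0,12,-9] → ·  [on edge]
  covered (1 px):
    · · · · · ·
    · · · · · ·
    · · █ · · ·
    · · · · · ·
    · · · · · ·
    · · · · · ·
    · · · · · ·
    · · · · · ·
    · · · · · ·
    · · · · · ·
    · · · · · ·
    · · · · · ·
T2:
  2·area = 56  (B↔C swapped to make it positive)
  edge (12, 8)→(4, 22): d=(-8,14) right/bottom  bias=-1
  edge (4, 22)→(8, 8): d=(4,-14) top-left  bias=+0
  edge (8, 8)→(12, 8): d=(4,0) top-left  bias=+0
    (4,4)@(9, 9): e=[34,18,4] → █
    (5,4)@(11, 9): e=[6,46,4] → █
    (4,5)@(9, 11): e=[18,26,12] → █
    (5,5)@(11, 11): e=[-10,54,12] → ·
    (3,6)@(7, 13): e=[30,6,20] → █
    (5,6)@(11, 13): e=[-26,62,20] → ·
    (3,7)@(7, 15): e=[14,14,28] → █
    (4,7)@(9, 15): e=[-14,42,28] → ·
    (3,8)@(7, 17): e=[-2,22,36] → ·
    (2,9)@(5, 19): e=[10,2,44] → █
    (3,9)@(7, 19): e=[-18,30,44] → ·
    (2,10)@(5, 21): e=[-6,10,52] → ·
  covered (7 px):
    · · · · · ·
    · · · · · ·
    · · · · · ·
    · · · · · ·
    · · · · █ █
    · · · · █ ·
    · · · █ █ ·
    · · · █ · ·
    · · · · · ·
    · · █ · · ·
    · · · · · ·
    · · · · · ·
T3:
  2·area = 24  (B↔C swapped to make it positive)
  edge (10, 20)→(10, 24): d=(0,4) right/bottom  bias=-1
  edge (10, 24)→(4, 20): d=(-6,-4) top-left  bias=+0
  edge (4, 20)→(10, 20): d=(6,0) top-left  bias=+0
    (3,10)@(7, 21): e=[12,6,6] → █
    (4,10)@(9, 21): e=[4,14,6] → █
    (5,10)@(11, 21): e=[-4,22,6] → ·
    (3,11)@(7, 23): e=[12,-6,18] → ·
    (4,11)@(9, 23): e=[4,2,18] → █
    (5,11)@(11, 23): e=[-4,10,18] → ·
  covered (3 px):
    · · · · · ·
    · · · · · ·
    · · · · · ·
    · · · · · ·
    · · · · · ·
    · · · · · ·
    · · · · · ·
    · · · · · ·
    · · · · · ·
    · · · · · ·
    · · · █ █ ·
    · · · · █ ·

Answer: 16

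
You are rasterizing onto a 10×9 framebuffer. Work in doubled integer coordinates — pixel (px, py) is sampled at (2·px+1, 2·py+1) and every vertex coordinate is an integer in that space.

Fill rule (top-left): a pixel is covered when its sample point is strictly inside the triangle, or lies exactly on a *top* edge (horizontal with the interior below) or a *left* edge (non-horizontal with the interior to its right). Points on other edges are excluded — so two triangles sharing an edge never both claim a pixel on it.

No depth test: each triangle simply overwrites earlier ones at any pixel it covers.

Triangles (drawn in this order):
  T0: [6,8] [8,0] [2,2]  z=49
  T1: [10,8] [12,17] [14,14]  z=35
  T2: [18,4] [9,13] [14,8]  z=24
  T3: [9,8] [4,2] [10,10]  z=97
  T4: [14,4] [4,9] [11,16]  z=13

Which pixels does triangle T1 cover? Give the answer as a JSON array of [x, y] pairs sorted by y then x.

T0:
  2·area = 44  (B↔C swapped to make it positive)
  edge (6, 8)→(2, 2): d=(-4,-6) top-left  bias=+0
  edge (2, 2)→(8, 0): d=(6,-2) top-left  bias=+0
  edge (8, 0)→(6, 8): d=(-2,8) right/bottom  bias=-1
    (2,0)@(5, 1): e=[22,0,22] → X  [on edge]
    (3,0)@(7, 1): e=[34,4,6] → X
    (4,0)@(9, 1): e=[46,8,-10] → .
    (1,1)@(3, 3): e=[2,8,34] → X
    (4,1)@(9, 3): e=[38,20,-14] → .
    (1,2)@(3, 5): e=[-6,20,30] → .
    (2,2)@(5, 5): e=[6,24,14] → X
    (3,2)@(7, 5): e=[18,28,-2] → .
    (2,3)@(5, 7): e=[-2,36,10] → .
  covered (6 px):
    . . X X . . . . . .
    . X X X . . . . . .
    . . X . . . . . . .
    . . . . . . . . . .
    . . . . . . . . . .
    . . . . . . . . . .
    . . . . . . . . . .
    . . . . . . . . . .
    . . . . . . . . . .
T1:
  2·area = 24  (B↔C swapped to make it positive)
  edge (10, 8)→(14, 14): d=(4,6) right/bottom  bias=-1
  edge (14, 14)→(12, 17): d=(-2,3) right/bottom  bias=-1
  edge (12, 17)→(10, 8): d=(-2,-9) top-left  bias=+0
    (5,5)@(11, 11): e=[6,15,3] → X
    (6,5)@(13, 11): e=[-6,9,21] → .
    (5,6)@(11, 13): e=[14,11,-1] → .
    (6,6)@(13, 13): e=[2,5,17] → X
    (7,6)@(15, 13): e=[-10,-1,35] → .
    (6,7)@(13, 15): e=[10,1,13] → X
    (7,7)@(15, 15): e=[-2,-5,31] → .
    (6,8)@(13, 17): e=[18,-3,9] → .
  covered (3 px):
    . . . . . . . . . .
    . . . . . . . . . .
    . . . . . . . . . .
    . . . . . . . . . .
    . . . . . . . . . .
    . . . . . X . . . .
    . . . . . . X . . .
    . . . . . . X . . .
    . . . . . . . . . .
T2:
  degenerate (2·area = 0) — covers nothing
T3:
  2·area = 4  (B↔C swapped to make it positive)
  edge (9, 8)→(10, 10): d=(1,2) right/bottom  bias=-1
  edge (10, 10)→(4, 2): d=(-6,-8) top-left  bias=+0
  edge (4, 2)→(9, 8): d=(5,6) right/bottom  bias=-1
  covered (0 px):
    . . . . . . . . . .
    . . . . . . . . . .
    . . . . . . . . . .
    . . . . . . . . . .
    . . . . . . . . . .
    . . . . . . . . . .
    . . . . . . . . . .
    . . . . . . . . . .
    . . . . . . . . . .
T4:
  2·area = 105  (B↔C swapped to make it positive)
  edge (14, 4)→(11, 16): d=(-3,12) right/bottom  bias=-1
  edge (11, 16)→(4, 9): d=(-7,-7) top-left  bias=+0
  edge (4, 9)→(14, 4): d=(10,-5) top-left  bias=+0
    (6,2)@(13, 5): e=[9,91,5] → X
    (7,2)@(15, 5): e=[-15,105,15] → .
    (4,3)@(9, 7): e=[51,49,5] → X
    (5,3)@(11, 7): e=[27,63,15] → X
    (7,3)@(15, 7): e=[-21,91,35] → .
    (2,4)@(5, 9): e=[93,7,5] → X
    (3,4)@(7, 9): e=[69,21,15] → X
    (6,4)@(13, 9): e=[-3,63,45] → .
    (2,5)@(5, 11): e=[87,-7,25] → .
    (3,5)@(7, 11): e=[63,7,35] → X
    (6,5)@(13, 11): e=[-9,49,65] → .
    (3,6)@(7, 13): e=[57,-7,55] → .
  covered (14 px):
    . . . . . . . . . .
    . . . . . . . . . .
    . . . . . . X . . .
    . . . . X X X . . .
    . . X X X X . . . .
    . . . X X X . . . .
    . . . . X X . . . .
    . . . . . X . . . .
    . . . . . . . . . .

Final: [[5,5],[6,6],[6,7]]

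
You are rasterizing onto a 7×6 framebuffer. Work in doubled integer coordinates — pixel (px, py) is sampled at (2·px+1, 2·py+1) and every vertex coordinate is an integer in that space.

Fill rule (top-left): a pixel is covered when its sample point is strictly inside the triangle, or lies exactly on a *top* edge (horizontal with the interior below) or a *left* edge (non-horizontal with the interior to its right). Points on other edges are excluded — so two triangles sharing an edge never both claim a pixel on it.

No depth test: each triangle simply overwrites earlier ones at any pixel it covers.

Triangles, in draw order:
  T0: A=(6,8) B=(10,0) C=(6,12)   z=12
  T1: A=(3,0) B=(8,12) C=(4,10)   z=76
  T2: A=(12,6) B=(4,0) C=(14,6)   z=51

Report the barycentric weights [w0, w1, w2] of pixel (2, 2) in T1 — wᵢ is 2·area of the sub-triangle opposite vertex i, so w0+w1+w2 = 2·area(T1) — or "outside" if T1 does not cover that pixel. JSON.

T0:
  2·area = 16
  edge (6, 8)→(10, 0): d=(4,-8) top-left  bias=+0
  edge (10, 0)→(6, 12): d=(-4,12) right/bottom  bias=-1
  edge (6, 12)→(6, 8): d=(0,-4) top-left  bias=+0
    (4,1)@(9, 3): e=[4,0,12] → ·  [on edge]
    (3,3)@(7, 7): e=[4,8,4] → █
    (4,3)@(9, 7): e=[20,-16,12] → ·
    (3,4)@(7, 9): e=[12,0,4] → ·  [on edge]
  covered (1 px):
    · · · · · · ·
    · · · · · · ·
    · · · · · · ·
    · · · █ · · ·
    · · · · · · ·
    · · · · · · ·
T1:
  2·area = 38
  edge (3, 0)→(8, 12): d=(5,12) right/bottom  bias=-1
  edge (8, 12)→(4, 10): d=(-4,-2) top-left  bias=+0
  edge (4, 10)→(3, 0): d=(-1,-10) top-left  bias=+0
    (2,2)@(5, 5): e=[1,22,15] → █
    (3,2)@(7, 5): e=[-23,26,35] → ·
    (2,3)@(5, 7): e=[11,14,13] → █
    (3,3)@(7, 7): e=[-13,18,33] → ·
    (2,4)@(5, 9): e=[21,6,11] → █
    (3,4)@(7, 9): e=[-3,10,31] → ·
    (2,5)@(5, 11): e=[31,-2,9] → ·
    (3,5)@(7, 11): e=[7,2,29] → █
    (4,5)@(9, 11): e=[-17,6,49] → ·
  covered (4 px):
    · · · · · · ·
    · · · · · · ·
    · · █ · · · ·
    · · █ · · · ·
    · · █ · · · ·
    · · · █ · · ·
T2:
  2·area = 12
  edge (12, 6)→(4, 0): d=(-8,-6) top-left  bias=+0
  edge (4, 0)→(14, 6): d=(10,6) right/bottom  bias=-1
  edge (14, 6)→(12, 6): d=(-2,0) right/bottom  bias=-1
    (4,1)@(9, 3): e=[6,0,6] → ·  [on edge]
    (5,2)@(11, 5): e=[2,8,2] → █
    (6,2)@(13, 5): e=[14,-4,2] → ·
    (5,3)@(11, 7): e=[-14,28,-2] → ·
  covered (1 px):
    · · · · · · ·
    · · · · · · ·
    · · · · · █ ·
    · · · · · · ·
    · · · · · · ·
    · · · · · · ·

Result: [22,15,1]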